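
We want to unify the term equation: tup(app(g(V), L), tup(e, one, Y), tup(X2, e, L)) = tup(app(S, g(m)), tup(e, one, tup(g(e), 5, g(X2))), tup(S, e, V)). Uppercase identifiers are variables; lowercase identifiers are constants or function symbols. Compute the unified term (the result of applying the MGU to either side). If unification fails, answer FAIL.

Decompose tup/3: app(g(V), L) = app(S, g(m)),  tup(e, one, Y) = tup(e, one, tup(g(e), 5, g(X2))),  tup(X2, e, L) = tup(S, e, V).
Decompose app/2: g(V) = S,  L = g(m).
Bind S := g(V); substituting into the one remaining equation that mentions S gives: tup(X2, e, L) = tup(g(V), e, V).
Bind L := g(m); substituting into the one remaining equation that mentions L gives: tup(X2, e, g(m)) = tup(g(V), e, V).
Decompose tup/3: e = e,  one = one,  Y = tup(g(e), 5, g(X2)).
Delete trivial equation e = e.
Delete trivial equation one = one.
Bind Y := tup(g(e), 5, g(X2)); no other remaining equation mentions Y.
Decompose tup/3: X2 = g(V),  e = e,  g(m) = V.
Bind X2 := g(V); no other remaining equation mentions X2. Substituting into the earlier binding gives Y := tup(g(e), 5, g(g(V))).
Delete trivial equation e = e.
Bind V := g(m). Substituting into the earlier bindings gives S := g(g(m)), Y := tup(g(e), 5, g(g(g(m)))), X2 := g(g(m)).
Applying the MGU to either side gives tup(app(g(g(m)), g(m)), tup(e, one, tup(g(e), 5, g(g(g(m))))), tup(g(g(m)), e, g(m))).

tup(app(g(g(m)), g(m)), tup(e, one, tup(g(e), 5, g(g(g(m))))), tup(g(g(m)), e, g(m)))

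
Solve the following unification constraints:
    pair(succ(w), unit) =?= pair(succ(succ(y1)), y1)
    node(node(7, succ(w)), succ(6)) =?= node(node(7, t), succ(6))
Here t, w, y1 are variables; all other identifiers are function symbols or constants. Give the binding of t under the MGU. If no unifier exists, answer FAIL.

Decompose pair/2: succ(w) =?= succ(succ(y1)),  unit =?= y1.
Decompose succ/1: w =?= succ(y1).
Bind w := succ(y1); substituting into the one remaining equation that mentions w gives: node(node(7, succ(succ(y1))), succ(6)) =?= node(node(7, t), succ(6)).
Bind y1 := unit; substituting into the remaining equation gives: node(node(7, succ(succ(unit))), succ(6)) =?= node(node(7, t), succ(6)). Substituting into the earlier binding gives w := succ(unit).
Decompose node/2: node(7, succ(succ(unit))) =?= node(7, t),  succ(6) =?= succ(6).
Decompose node/2: 7 =?= 7,  succ(succ(unit)) =?= t.
Delete trivial equation 7 =?= 7.
Bind t := succ(succ(unit)); no other remaining equation mentions t.
Delete trivial equation succ(6) =?= succ(6).
MGU = { w := succ(unit), y1 := unit, t := succ(succ(unit)) }, so t := succ(succ(unit)).

succ(succ(unit))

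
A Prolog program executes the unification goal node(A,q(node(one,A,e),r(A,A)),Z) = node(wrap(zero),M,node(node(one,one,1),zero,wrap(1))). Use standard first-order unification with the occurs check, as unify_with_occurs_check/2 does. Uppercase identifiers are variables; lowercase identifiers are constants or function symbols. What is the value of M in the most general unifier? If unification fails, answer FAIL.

Decompose node/3: A = wrap(zero),  q(node(one,A,e),r(A,A)) = M,  Z = node(node(one,one,1),zero,wrap(1)).
Bind A := wrap(zero); substituting into the one remaining equation that mentions A gives: q(node(one,wrap(zero),e),r(wrap(zero),wrap(zero))) = M.
Bind M := q(node(one,wrap(zero),e),r(wrap(zero),wrap(zero))); no other remaining equation mentions M.
Bind Z := node(node(one,one,1),zero,wrap(1)).
MGU = { A -> wrap(zero), M -> q(node(one,wrap(zero),e),r(wrap(zero),wrap(zero))), Z -> node(node(one,one,1),zero,wrap(1)) }, so M -> q(node(one,wrap(zero),e),r(wrap(zero),wrap(zero))).

q(node(one,wrap(zero),e),r(wrap(zero),wrap(zero)))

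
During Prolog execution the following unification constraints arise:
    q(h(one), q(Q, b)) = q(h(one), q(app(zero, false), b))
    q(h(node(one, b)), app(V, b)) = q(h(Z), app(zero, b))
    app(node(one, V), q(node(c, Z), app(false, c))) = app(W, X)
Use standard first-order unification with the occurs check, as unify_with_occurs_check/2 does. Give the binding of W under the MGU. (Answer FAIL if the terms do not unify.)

node(one, zero)

Decompose q/2: h(one) = h(one),  q(Q, b) = q(app(zero, false), b).
Delete trivial equation h(one) = h(one).
Decompose q/2: Q = app(zero, false),  b = b.
Bind Q := app(zero, false); no other remaining equation mentions Q.
Delete trivial equation b = b.
Decompose q/2: h(node(one, b)) = h(Z),  app(V, b) = app(zero, b).
Decompose h/1: node(one, b) = Z.
Bind Z := node(one, b); substituting into the one remaining equation that mentions Z gives: app(node(one, V), q(node(c, node(one, b)), app(false, c))) = app(W, X).
Decompose app/2: V = zero,  b = b.
Bind V := zero; substituting into the one remaining equation that mentions V gives: app(node(one, zero), q(node(c, node(one, b)), app(false, c))) = app(W, X).
Delete trivial equation b = b.
Decompose app/2: node(one, zero) = W,  q(node(c, node(one, b)), app(false, c)) = X.
Bind W := node(one, zero); no other remaining equation mentions W.
Bind X := q(node(c, node(one, b)), app(false, c)).
MGU = { Q -> app(zero, false), Z -> node(one, b), V -> zero, W -> node(one, zero), X -> q(node(c, node(one, b)), app(false, c)) }, so W -> node(one, zero).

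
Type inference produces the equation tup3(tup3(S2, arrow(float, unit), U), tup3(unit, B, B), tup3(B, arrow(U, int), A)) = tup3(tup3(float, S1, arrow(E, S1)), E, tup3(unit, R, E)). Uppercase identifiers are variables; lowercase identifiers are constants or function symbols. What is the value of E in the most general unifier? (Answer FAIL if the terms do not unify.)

Decompose tup3/3: tup3(S2, arrow(float, unit), U) = tup3(float, S1, arrow(E, S1)),  tup3(unit, B, B) = E,  tup3(B, arrow(U, int), A) = tup3(unit, R, E).
Decompose tup3/3: S2 = float,  arrow(float, unit) = S1,  U = arrow(E, S1).
Bind S2 := float; no other remaining equation mentions S2.
Bind S1 := arrow(float, unit); substituting into the one remaining equation that mentions S1 gives: U = arrow(E, arrow(float, unit)).
Bind U := arrow(E, arrow(float, unit)); substituting into the one remaining equation that mentions U gives: tup3(B, arrow(arrow(E, arrow(float, unit)), int), A) = tup3(unit, R, E).
Bind E := tup3(unit, B, B); substituting into the remaining equation gives: tup3(B, arrow(arrow(tup3(unit, B, B), arrow(float, unit)), int), A) = tup3(unit, R, tup3(unit, B, B)). Substituting into the earlier binding gives U := arrow(tup3(unit, B, B), arrow(float, unit)).
Decompose tup3/3: B = unit,  arrow(arrow(tup3(unit, B, B), arrow(float, unit)), int) = R,  A = tup3(unit, B, B).
Bind B := unit; substituting into the remaining equations gives: arrow(arrow(tup3(unit, unit, unit), arrow(float, unit)), int) = R,  A = tup3(unit, unit, unit). Substituting into the earlier bindings gives U := arrow(tup3(unit, unit, unit), arrow(float, unit)), E := tup3(unit, unit, unit).
Bind R := arrow(arrow(tup3(unit, unit, unit), arrow(float, unit)), int); no other remaining equation mentions R.
Bind A := tup3(unit, unit, unit).
MGU = { S2 ↦ float, S1 ↦ arrow(float, unit), U ↦ arrow(tup3(unit, unit, unit), arrow(float, unit)), E ↦ tup3(unit, unit, unit), B ↦ unit, R ↦ arrow(arrow(tup3(unit, unit, unit), arrow(float, unit)), int), A ↦ tup3(unit, unit, unit) }, so E ↦ tup3(unit, unit, unit).

tup3(unit, unit, unit)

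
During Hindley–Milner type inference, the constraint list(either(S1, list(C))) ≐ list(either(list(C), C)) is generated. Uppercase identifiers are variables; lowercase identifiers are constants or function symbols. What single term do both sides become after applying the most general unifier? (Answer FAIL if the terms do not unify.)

Decompose list/1: either(S1, list(C)) ≐ either(list(C), C).
Decompose either/2: S1 ≐ list(C),  list(C) ≐ C.
Bind S1 := list(C); no other remaining equation mentions S1.
Occurs check fails: C occurs in list(C); the equation C ≐ list(C) has no finite solution.

FAIL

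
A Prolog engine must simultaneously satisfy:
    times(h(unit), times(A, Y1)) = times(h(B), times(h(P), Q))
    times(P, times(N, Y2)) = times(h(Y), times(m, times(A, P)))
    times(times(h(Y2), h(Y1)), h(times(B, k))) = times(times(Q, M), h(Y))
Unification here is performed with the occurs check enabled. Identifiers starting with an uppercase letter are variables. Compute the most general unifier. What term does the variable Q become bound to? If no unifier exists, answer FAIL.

Decompose times/2: h(unit) = h(B),  times(A, Y1) = times(h(P), Q).
Decompose h/1: unit = B.
Bind B := unit; substituting into the one remaining equation that mentions B gives: times(times(h(Y2), h(Y1)), h(times(unit, k))) = times(times(Q, M), h(Y)).
Decompose times/2: A = h(P),  Y1 = Q.
Bind A := h(P); substituting into the one remaining equation that mentions A gives: times(P, times(N, Y2)) = times(h(Y), times(m, times(h(P), P))).
Bind Y1 := Q; substituting into the one remaining equation that mentions Y1 gives: times(times(h(Y2), h(Q)), h(times(unit, k))) = times(times(Q, M), h(Y)).
Decompose times/2: P = h(Y),  times(N, Y2) = times(m, times(h(P), P)).
Bind P := h(Y); substituting into the one remaining equation that mentions P gives: times(N, Y2) = times(m, times(h(h(Y)), h(Y))). Substituting into the earlier binding gives A := h(h(Y)).
Decompose times/2: N = m,  Y2 = times(h(h(Y)), h(Y)).
Bind N := m; no other remaining equation mentions N.
Bind Y2 := times(h(h(Y)), h(Y)); substituting into the remaining equation gives: times(times(h(times(h(h(Y)), h(Y))), h(Q)), h(times(unit, k))) = times(times(Q, M), h(Y)).
Decompose times/2: times(h(times(h(h(Y)), h(Y))), h(Q)) = times(Q, M),  h(times(unit, k)) = h(Y).
Decompose times/2: h(times(h(h(Y)), h(Y))) = Q,  h(Q) = M.
Bind Q := h(times(h(h(Y)), h(Y))); substituting into the one remaining equation that mentions Q gives: h(h(times(h(h(Y)), h(Y)))) = M. Substituting into the earlier binding gives Y1 := h(times(h(h(Y)), h(Y))).
Bind M := h(h(times(h(h(Y)), h(Y)))); no other remaining equation mentions M.
Decompose h/1: times(unit, k) = Y.
Bind Y := times(unit, k). Substituting into the earlier bindings gives A := h(h(times(unit, k))), Y1 := h(times(h(h(times(unit, k))), h(times(unit, k)))), P := h(times(unit, k)), Y2 := times(h(h(times(unit, k))), h(times(unit, k))), Q := h(times(h(h(times(unit, k))), h(times(unit, k)))), M := h(h(times(h(h(times(unit, k))), h(times(unit, k))))).
MGU = { B ↦ unit, A ↦ h(h(times(unit, k))), Y1 ↦ h(times(h(h(times(unit, k))), h(times(unit, k)))), P ↦ h(times(unit, k)), N ↦ m, Y2 ↦ times(h(h(times(unit, k))), h(times(unit, k))), Q ↦ h(times(h(h(times(unit, k))), h(times(unit, k)))), M ↦ h(h(times(h(h(times(unit, k))), h(times(unit, k))))), Y ↦ times(unit, k) }, so Q ↦ h(times(h(h(times(unit, k))), h(times(unit, k)))).

h(times(h(h(times(unit, k))), h(times(unit, k))))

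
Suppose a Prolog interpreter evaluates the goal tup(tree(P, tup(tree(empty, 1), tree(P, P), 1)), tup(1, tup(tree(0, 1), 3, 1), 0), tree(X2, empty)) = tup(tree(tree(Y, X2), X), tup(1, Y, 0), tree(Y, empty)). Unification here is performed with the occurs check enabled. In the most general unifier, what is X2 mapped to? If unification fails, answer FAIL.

tup(tree(0, 1), 3, 1)

Decompose tup/3: tree(P, tup(tree(empty, 1), tree(P, P), 1)) = tree(tree(Y, X2), X),  tup(1, tup(tree(0, 1), 3, 1), 0) = tup(1, Y, 0),  tree(X2, empty) = tree(Y, empty).
Decompose tree/2: P = tree(Y, X2),  tup(tree(empty, 1), tree(P, P), 1) = X.
Bind P := tree(Y, X2); substituting into the one remaining equation that mentions P gives: tup(tree(empty, 1), tree(tree(Y, X2), tree(Y, X2)), 1) = X.
Bind X := tup(tree(empty, 1), tree(tree(Y, X2), tree(Y, X2)), 1); no other remaining equation mentions X.
Decompose tup/3: 1 = 1,  tup(tree(0, 1), 3, 1) = Y,  0 = 0.
Delete trivial equation 1 = 1.
Bind Y := tup(tree(0, 1), 3, 1); substituting into the one remaining equation that mentions Y gives: tree(X2, empty) = tree(tup(tree(0, 1), 3, 1), empty). Substituting into the earlier bindings gives P := tree(tup(tree(0, 1), 3, 1), X2), X := tup(tree(empty, 1), tree(tree(tup(tree(0, 1), 3, 1), X2), tree(tup(tree(0, 1), 3, 1), X2)), 1).
Delete trivial equation 0 = 0.
Decompose tree/2: X2 = tup(tree(0, 1), 3, 1),  empty = empty.
Bind X2 := tup(tree(0, 1), 3, 1); no other remaining equation mentions X2. Substituting into the earlier bindings gives P := tree(tup(tree(0, 1), 3, 1), tup(tree(0, 1), 3, 1)), X := tup(tree(empty, 1), tree(tree(tup(tree(0, 1), 3, 1), tup(tree(0, 1), 3, 1)), tree(tup(tree(0, 1), 3, 1), tup(tree(0, 1), 3, 1))), 1).
Delete trivial equation empty = empty.
MGU = { P ↦ tree(tup(tree(0, 1), 3, 1), tup(tree(0, 1), 3, 1)), X ↦ tup(tree(empty, 1), tree(tree(tup(tree(0, 1), 3, 1), tup(tree(0, 1), 3, 1)), tree(tup(tree(0, 1), 3, 1), tup(tree(0, 1), 3, 1))), 1), Y ↦ tup(tree(0, 1), 3, 1), X2 ↦ tup(tree(0, 1), 3, 1) }, so X2 ↦ tup(tree(0, 1), 3, 1).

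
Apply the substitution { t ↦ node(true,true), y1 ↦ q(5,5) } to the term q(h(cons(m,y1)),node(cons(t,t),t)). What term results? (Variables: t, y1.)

Replace each occurrence of t with node(true,true).
Replace each occurrence of y1 with q(5,5).
Result: q(h(cons(m,q(5,5))),node(cons(node(true,true),node(true,true)),node(true,true))).

q(h(cons(m,q(5,5))),node(cons(node(true,true),node(true,true)),node(true,true)))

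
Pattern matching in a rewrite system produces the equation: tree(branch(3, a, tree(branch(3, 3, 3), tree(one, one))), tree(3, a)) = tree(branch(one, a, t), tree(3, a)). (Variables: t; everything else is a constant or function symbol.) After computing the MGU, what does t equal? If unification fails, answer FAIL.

Decompose tree/2: branch(3, a, tree(branch(3, 3, 3), tree(one, one))) = branch(one, a, t),  tree(3, a) = tree(3, a).
Decompose branch/3: 3 = one,  a = a,  tree(branch(3, 3, 3), tree(one, one)) = t.
Clash: constants 3 and one differ; no unifier exists.

FAIL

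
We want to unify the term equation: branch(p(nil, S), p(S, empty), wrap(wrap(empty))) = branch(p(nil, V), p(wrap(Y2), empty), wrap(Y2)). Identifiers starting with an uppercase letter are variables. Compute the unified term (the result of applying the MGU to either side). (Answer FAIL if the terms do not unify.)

branch(p(nil, wrap(wrap(empty))), p(wrap(wrap(empty)), empty), wrap(wrap(empty)))

Decompose branch/3: p(nil, S) = p(nil, V),  p(S, empty) = p(wrap(Y2), empty),  wrap(wrap(empty)) = wrap(Y2).
Decompose p/2: nil = nil,  S = V.
Delete trivial equation nil = nil.
Bind S := V; substituting into the one remaining equation that mentions S gives: p(V, empty) = p(wrap(Y2), empty).
Decompose p/2: V = wrap(Y2),  empty = empty.
Bind V := wrap(Y2); no other remaining equation mentions V. Substituting into the earlier binding gives S := wrap(Y2).
Delete trivial equation empty = empty.
Decompose wrap/1: wrap(empty) = Y2.
Bind Y2 := wrap(empty). Substituting into the earlier bindings gives S := wrap(wrap(empty)), V := wrap(wrap(empty)).
Applying the MGU to either side gives branch(p(nil, wrap(wrap(empty))), p(wrap(wrap(empty)), empty), wrap(wrap(empty))).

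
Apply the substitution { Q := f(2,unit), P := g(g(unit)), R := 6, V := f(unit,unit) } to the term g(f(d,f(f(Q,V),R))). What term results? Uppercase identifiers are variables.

g(f(d,f(f(f(2,unit),f(unit,unit)),6)))

Replace each occurrence of Q with f(2,unit).
Replace each occurrence of R with 6.
Replace each occurrence of V with f(unit,unit).
Result: g(f(d,f(f(f(2,unit),f(unit,unit)),6))).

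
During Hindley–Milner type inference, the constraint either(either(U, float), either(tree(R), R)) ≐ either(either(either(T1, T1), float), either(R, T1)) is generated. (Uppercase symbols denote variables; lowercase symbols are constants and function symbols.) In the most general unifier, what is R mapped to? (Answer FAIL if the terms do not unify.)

Decompose either/2: either(U, float) ≐ either(either(T1, T1), float),  either(tree(R), R) ≐ either(R, T1).
Decompose either/2: U ≐ either(T1, T1),  float ≐ float.
Bind U := either(T1, T1); no other remaining equation mentions U.
Delete trivial equation float ≐ float.
Decompose either/2: tree(R) ≐ R,  R ≐ T1.
Occurs check fails: R occurs in tree(R); the equation R ≐ tree(R) has no finite solution.

FAIL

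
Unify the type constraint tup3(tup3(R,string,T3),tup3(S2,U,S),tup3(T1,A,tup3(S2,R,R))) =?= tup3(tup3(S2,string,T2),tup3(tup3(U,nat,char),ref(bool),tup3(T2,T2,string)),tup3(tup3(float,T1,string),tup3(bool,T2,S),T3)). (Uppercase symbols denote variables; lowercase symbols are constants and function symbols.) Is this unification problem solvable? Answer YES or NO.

NO

Decompose tup3/3: tup3(R,string,T3) =?= tup3(S2,string,T2),  tup3(S2,U,S) =?= tup3(tup3(U,nat,char),ref(bool),tup3(T2,T2,string)),  tup3(T1,A,tup3(S2,R,R)) =?= tup3(tup3(float,T1,string),tup3(bool,T2,S),T3).
Decompose tup3/3: R =?= S2,  string =?= string,  T3 =?= T2.
Bind R := S2; substituting into the one remaining equation that mentions R gives: tup3(T1,A,tup3(S2,S2,S2)) =?= tup3(tup3(float,T1,string),tup3(bool,T2,S),T3).
Delete trivial equation string =?= string.
Bind T3 := T2; substituting into the one remaining equation that mentions T3 gives: tup3(T1,A,tup3(S2,S2,S2)) =?= tup3(tup3(float,T1,string),tup3(bool,T2,S),T2).
Decompose tup3/3: S2 =?= tup3(U,nat,char),  U =?= ref(bool),  S =?= tup3(T2,T2,string).
Bind S2 := tup3(U,nat,char); substituting into the one remaining equation that mentions S2 gives: tup3(T1,A,tup3(tup3(U,nat,char),tup3(U,nat,char),tup3(U,nat,char))) =?= tup3(tup3(float,T1,string),tup3(bool,T2,S),T2). Substituting into the earlier binding gives R := tup3(U,nat,char).
Bind U := ref(bool); substituting into the one remaining equation that mentions U gives: tup3(T1,A,tup3(tup3(ref(bool),nat,char),tup3(ref(bool),nat,char),tup3(ref(bool),nat,char))) =?= tup3(tup3(float,T1,string),tup3(bool,T2,S),T2). Substituting into the earlier bindings gives R := tup3(ref(bool),nat,char), S2 := tup3(ref(bool),nat,char).
Bind S := tup3(T2,T2,string); substituting into the remaining equation gives: tup3(T1,A,tup3(tup3(ref(bool),nat,char),tup3(ref(bool),nat,char),tup3(ref(bool),nat,char))) =?= tup3(tup3(float,T1,string),tup3(bool,T2,tup3(T2,T2,string)),T2).
Decompose tup3/3: T1 =?= tup3(float,T1,string),  A =?= tup3(bool,T2,tup3(T2,T2,string)),  tup3(tup3(ref(bool),nat,char),tup3(ref(bool),nat,char),tup3(ref(bool),nat,char)) =?= T2.
Occurs check fails: T1 occurs in tup3(float,T1,string); the equation T1 =?= tup3(float,T1,string) has no finite solution.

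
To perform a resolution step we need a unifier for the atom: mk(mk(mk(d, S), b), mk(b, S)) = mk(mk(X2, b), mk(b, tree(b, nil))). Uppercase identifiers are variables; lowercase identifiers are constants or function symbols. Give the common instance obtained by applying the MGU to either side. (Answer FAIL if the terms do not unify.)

Decompose mk/2: mk(mk(d, S), b) = mk(X2, b),  mk(b, S) = mk(b, tree(b, nil)).
Decompose mk/2: mk(d, S) = X2,  b = b.
Bind X2 := mk(d, S); no other remaining equation mentions X2.
Delete trivial equation b = b.
Decompose mk/2: b = b,  S = tree(b, nil).
Delete trivial equation b = b.
Bind S := tree(b, nil). Substituting into the earlier binding gives X2 := mk(d, tree(b, nil)).
Applying the MGU to either side gives mk(mk(mk(d, tree(b, nil)), b), mk(b, tree(b, nil))).

mk(mk(mk(d, tree(b, nil)), b), mk(b, tree(b, nil)))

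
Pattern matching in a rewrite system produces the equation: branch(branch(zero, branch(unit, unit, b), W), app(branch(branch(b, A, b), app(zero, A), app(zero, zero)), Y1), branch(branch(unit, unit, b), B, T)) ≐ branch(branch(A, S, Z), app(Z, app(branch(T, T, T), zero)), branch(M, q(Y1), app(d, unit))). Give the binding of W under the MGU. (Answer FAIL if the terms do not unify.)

branch(branch(b, zero, b), app(zero, zero), app(zero, zero))

Decompose branch/3: branch(zero, branch(unit, unit, b), W) ≐ branch(A, S, Z),  app(branch(branch(b, A, b), app(zero, A), app(zero, zero)), Y1) ≐ app(Z, app(branch(T, T, T), zero)),  branch(branch(unit, unit, b), B, T) ≐ branch(M, q(Y1), app(d, unit)).
Decompose branch/3: zero ≐ A,  branch(unit, unit, b) ≐ S,  W ≐ Z.
Bind A := zero; substituting into the one remaining equation that mentions A gives: app(branch(branch(b, zero, b), app(zero, zero), app(zero, zero)), Y1) ≐ app(Z, app(branch(T, T, T), zero)).
Bind S := branch(unit, unit, b); no other remaining equation mentions S.
Bind W := Z; no other remaining equation mentions W.
Decompose app/2: branch(branch(b, zero, b), app(zero, zero), app(zero, zero)) ≐ Z,  Y1 ≐ app(branch(T, T, T), zero).
Bind Z := branch(branch(b, zero, b), app(zero, zero), app(zero, zero)); no other remaining equation mentions Z. Substituting into the earlier binding gives W := branch(branch(b, zero, b), app(zero, zero), app(zero, zero)).
Bind Y1 := app(branch(T, T, T), zero); substituting into the remaining equation gives: branch(branch(unit, unit, b), B, T) ≐ branch(M, q(app(branch(T, T, T), zero)), app(d, unit)).
Decompose branch/3: branch(unit, unit, b) ≐ M,  B ≐ q(app(branch(T, T, T), zero)),  T ≐ app(d, unit).
Bind M := branch(unit, unit, b); no other remaining equation mentions M.
Bind B := q(app(branch(T, T, T), zero)); no other remaining equation mentions B.
Bind T := app(d, unit). Substituting into the earlier bindings gives Y1 := app(branch(app(d, unit), app(d, unit), app(d, unit)), zero), B := q(app(branch(app(d, unit), app(d, unit), app(d, unit)), zero)).
MGU = { A ↦ zero, S ↦ branch(unit, unit, b), W ↦ branch(branch(b, zero, b), app(zero, zero), app(zero, zero)), Z ↦ branch(branch(b, zero, b), app(zero, zero), app(zero, zero)), Y1 ↦ app(branch(app(d, unit), app(d, unit), app(d, unit)), zero), M ↦ branch(unit, unit, b), B ↦ q(app(branch(app(d, unit), app(d, unit), app(d, unit)), zero)), T ↦ app(d, unit) }, so W ↦ branch(branch(b, zero, b), app(zero, zero), app(zero, zero)).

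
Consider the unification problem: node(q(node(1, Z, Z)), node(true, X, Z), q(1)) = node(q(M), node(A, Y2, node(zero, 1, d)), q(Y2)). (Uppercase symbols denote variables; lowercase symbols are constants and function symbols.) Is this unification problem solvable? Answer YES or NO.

YES

Decompose node/3: q(node(1, Z, Z)) = q(M),  node(true, X, Z) = node(A, Y2, node(zero, 1, d)),  q(1) = q(Y2).
Decompose q/1: node(1, Z, Z) = M.
Bind M := node(1, Z, Z); no other remaining equation mentions M.
Decompose node/3: true = A,  X = Y2,  Z = node(zero, 1, d).
Bind A := true; no other remaining equation mentions A.
Bind X := Y2; no other remaining equation mentions X.
Bind Z := node(zero, 1, d); no other remaining equation mentions Z. Substituting into the earlier binding gives M := node(1, node(zero, 1, d), node(zero, 1, d)).
Decompose q/1: 1 = Y2.
Bind Y2 := 1. Substituting into the earlier binding gives X := 1.
No equations remain and no clash or occurs-check failure arose, so a unifier exists.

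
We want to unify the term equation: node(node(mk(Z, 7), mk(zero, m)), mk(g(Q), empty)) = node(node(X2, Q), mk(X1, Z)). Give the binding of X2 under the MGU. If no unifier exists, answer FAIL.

Decompose node/2: node(mk(Z, 7), mk(zero, m)) = node(X2, Q),  mk(g(Q), empty) = mk(X1, Z).
Decompose node/2: mk(Z, 7) = X2,  mk(zero, m) = Q.
Bind X2 := mk(Z, 7); no other remaining equation mentions X2.
Bind Q := mk(zero, m); substituting into the remaining equation gives: mk(g(mk(zero, m)), empty) = mk(X1, Z).
Decompose mk/2: g(mk(zero, m)) = X1,  empty = Z.
Bind X1 := g(mk(zero, m)); no other remaining equation mentions X1.
Bind Z := empty. Substituting into the earlier binding gives X2 := mk(empty, 7).
MGU = { X2 := mk(empty, 7), Q := mk(zero, m), X1 := g(mk(zero, m)), Z := empty }, so X2 := mk(empty, 7).

mk(empty, 7)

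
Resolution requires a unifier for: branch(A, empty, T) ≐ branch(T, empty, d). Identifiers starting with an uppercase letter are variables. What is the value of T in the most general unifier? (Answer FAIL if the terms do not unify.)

d

Decompose branch/3: A ≐ T,  empty ≐ empty,  T ≐ d.
Bind A := T; no other remaining equation mentions A.
Delete trivial equation empty ≐ empty.
Bind T := d. Substituting into the earlier binding gives A := d.
MGU = { A ↦ d, T ↦ d }, so T ↦ d.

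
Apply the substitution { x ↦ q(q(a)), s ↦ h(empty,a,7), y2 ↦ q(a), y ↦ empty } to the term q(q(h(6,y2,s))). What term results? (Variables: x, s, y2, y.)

Replace each occurrence of s with h(empty,a,7).
Replace each occurrence of y2 with q(a).
Result: q(q(h(6,q(a),h(empty,a,7)))).

q(q(h(6,q(a),h(empty,a,7))))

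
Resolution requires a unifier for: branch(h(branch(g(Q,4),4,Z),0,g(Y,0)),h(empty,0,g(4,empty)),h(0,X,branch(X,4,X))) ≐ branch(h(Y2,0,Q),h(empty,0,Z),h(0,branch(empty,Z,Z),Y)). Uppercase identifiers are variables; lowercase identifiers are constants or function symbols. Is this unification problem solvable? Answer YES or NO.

Decompose branch/3: h(branch(g(Q,4),4,Z),0,g(Y,0)) ≐ h(Y2,0,Q),  h(empty,0,g(4,empty)) ≐ h(empty,0,Z),  h(0,X,branch(X,4,X)) ≐ h(0,branch(empty,Z,Z),Y).
Decompose h/3: branch(g(Q,4),4,Z) ≐ Y2,  0 ≐ 0,  g(Y,0) ≐ Q.
Bind Y2 := branch(g(Q,4),4,Z); no other remaining equation mentions Y2.
Delete trivial equation 0 ≐ 0.
Bind Q := g(Y,0); no other remaining equation mentions Q. Substituting into the earlier binding gives Y2 := branch(g(g(Y,0),4),4,Z).
Decompose h/3: empty ≐ empty,  0 ≐ 0,  g(4,empty) ≐ Z.
Delete trivial equation empty ≐ empty.
Delete trivial equation 0 ≐ 0.
Bind Z := g(4,empty); substituting into the remaining equation gives: h(0,X,branch(X,4,X)) ≐ h(0,branch(empty,g(4,empty),g(4,empty)),Y). Substituting into the earlier binding gives Y2 := branch(g(g(Y,0),4),4,g(4,empty)).
Decompose h/3: 0 ≐ 0,  X ≐ branch(empty,g(4,empty),g(4,empty)),  branch(X,4,X) ≐ Y.
Delete trivial equation 0 ≐ 0.
Bind X := branch(empty,g(4,empty),g(4,empty)); substituting into the remaining equation gives: branch(branch(empty,g(4,empty),g(4,empty)),4,branch(empty,g(4,empty),g(4,empty))) ≐ Y.
Bind Y := branch(branch(empty,g(4,empty),g(4,empty)),4,branch(empty,g(4,empty),g(4,empty))). Substituting into the earlier bindings gives Y2 := branch(g(g(branch(branch(empty,g(4,empty),g(4,empty)),4,branch(empty,g(4,empty),g(4,empty))),0),4),4,g(4,empty)), Q := g(branch(branch(empty,g(4,empty),g(4,empty)),4,branch(empty,g(4,empty),g(4,empty))),0).
No equations remain and no clash or occurs-check failure arose, so a unifier exists.

YES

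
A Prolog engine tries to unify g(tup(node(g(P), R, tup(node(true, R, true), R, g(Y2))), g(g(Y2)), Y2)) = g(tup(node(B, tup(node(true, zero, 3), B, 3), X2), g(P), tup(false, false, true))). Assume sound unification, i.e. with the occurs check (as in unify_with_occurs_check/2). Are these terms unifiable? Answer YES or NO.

Decompose g/1: tup(node(g(P), R, tup(node(true, R, true), R, g(Y2))), g(g(Y2)), Y2) = tup(node(B, tup(node(true, zero, 3), B, 3), X2), g(P), tup(false, false, true)).
Decompose tup/3: node(g(P), R, tup(node(true, R, true), R, g(Y2))) = node(B, tup(node(true, zero, 3), B, 3), X2),  g(g(Y2)) = g(P),  Y2 = tup(false, false, true).
Decompose node/3: g(P) = B,  R = tup(node(true, zero, 3), B, 3),  tup(node(true, R, true), R, g(Y2)) = X2.
Bind B := g(P); substituting into the one remaining equation that mentions B gives: R = tup(node(true, zero, 3), g(P), 3).
Bind R := tup(node(true, zero, 3), g(P), 3); substituting into the one remaining equation that mentions R gives: tup(node(true, tup(node(true, zero, 3), g(P), 3), true), tup(node(true, zero, 3), g(P), 3), g(Y2)) = X2.
Bind X2 := tup(node(true, tup(node(true, zero, 3), g(P), 3), true), tup(node(true, zero, 3), g(P), 3), g(Y2)); no other remaining equation mentions X2.
Decompose g/1: g(Y2) = P.
Bind P := g(Y2); no other remaining equation mentions P. Substituting into the earlier bindings gives B := g(g(Y2)), R := tup(node(true, zero, 3), g(g(Y2)), 3), X2 := tup(node(true, tup(node(true, zero, 3), g(g(Y2)), 3), true), tup(node(true, zero, 3), g(g(Y2)), 3), g(Y2)).
Bind Y2 := tup(false, false, true). Substituting into the earlier bindings gives B := g(g(tup(false, false, true))), R := tup(node(true, zero, 3), g(g(tup(false, false, true))), 3), X2 := tup(node(true, tup(node(true, zero, 3), g(g(tup(false, false, true))), 3), true), tup(node(true, zero, 3), g(g(tup(false, false, true))), 3), g(tup(false, false, true))), P := g(tup(false, false, true)).
No equations remain and no clash or occurs-check failure arose, so a unifier exists.

YES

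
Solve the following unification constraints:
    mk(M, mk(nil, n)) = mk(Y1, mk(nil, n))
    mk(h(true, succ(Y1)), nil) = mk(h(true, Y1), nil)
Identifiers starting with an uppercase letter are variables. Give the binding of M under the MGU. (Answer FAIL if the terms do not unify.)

Decompose mk/2: M = Y1,  mk(nil, n) = mk(nil, n).
Bind M := Y1; no other remaining equation mentions M.
Delete trivial equation mk(nil, n) = mk(nil, n).
Decompose mk/2: h(true, succ(Y1)) = h(true, Y1),  nil = nil.
Decompose h/2: true = true,  succ(Y1) = Y1.
Delete trivial equation true = true.
Occurs check fails: Y1 occurs in succ(Y1); the equation Y1 = succ(Y1) has no finite solution.

FAIL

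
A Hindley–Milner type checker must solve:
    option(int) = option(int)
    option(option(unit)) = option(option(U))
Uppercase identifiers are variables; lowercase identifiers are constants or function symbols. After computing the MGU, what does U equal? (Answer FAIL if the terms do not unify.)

unit

Delete trivial equation option(int) = option(int).
Decompose option/1: option(unit) = option(U).
Decompose option/1: unit = U.
Bind U := unit.
MGU = { U ↦ unit }, so U ↦ unit.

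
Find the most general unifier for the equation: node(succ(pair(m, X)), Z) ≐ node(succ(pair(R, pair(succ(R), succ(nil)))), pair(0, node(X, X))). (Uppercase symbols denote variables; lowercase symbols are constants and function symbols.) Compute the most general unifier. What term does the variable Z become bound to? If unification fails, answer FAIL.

Decompose node/2: succ(pair(m, X)) ≐ succ(pair(R, pair(succ(R), succ(nil)))),  Z ≐ pair(0, node(X, X)).
Decompose succ/1: pair(m, X) ≐ pair(R, pair(succ(R), succ(nil))).
Decompose pair/2: m ≐ R,  X ≐ pair(succ(R), succ(nil)).
Bind R := m; substituting into the one remaining equation that mentions R gives: X ≐ pair(succ(m), succ(nil)).
Bind X := pair(succ(m), succ(nil)); substituting into the remaining equation gives: Z ≐ pair(0, node(pair(succ(m), succ(nil)), pair(succ(m), succ(nil)))).
Bind Z := pair(0, node(pair(succ(m), succ(nil)), pair(succ(m), succ(nil)))).
MGU = { R -> m, X -> pair(succ(m), succ(nil)), Z -> pair(0, node(pair(succ(m), succ(nil)), pair(succ(m), succ(nil)))) }, so Z -> pair(0, node(pair(succ(m), succ(nil)), pair(succ(m), succ(nil)))).

pair(0, node(pair(succ(m), succ(nil)), pair(succ(m), succ(nil))))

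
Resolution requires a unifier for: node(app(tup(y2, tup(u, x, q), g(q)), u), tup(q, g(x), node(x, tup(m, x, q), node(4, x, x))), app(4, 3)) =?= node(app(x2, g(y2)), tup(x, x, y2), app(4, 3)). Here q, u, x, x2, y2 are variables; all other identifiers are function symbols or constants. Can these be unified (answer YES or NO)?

Decompose node/3: app(tup(y2, tup(u, x, q), g(q)), u) =?= app(x2, g(y2)),  tup(q, g(x), node(x, tup(m, x, q), node(4, x, x))) =?= tup(x, x, y2),  app(4, 3) =?= app(4, 3).
Decompose app/2: tup(y2, tup(u, x, q), g(q)) =?= x2,  u =?= g(y2).
Bind x2 := tup(y2, tup(u, x, q), g(q)); no other remaining equation mentions x2.
Bind u := g(y2); no other remaining equation mentions u. Substituting into the earlier binding gives x2 := tup(y2, tup(g(y2), x, q), g(q)).
Decompose tup/3: q =?= x,  g(x) =?= x,  node(x, tup(m, x, q), node(4, x, x)) =?= y2.
Bind q := x; substituting into the one remaining equation that mentions q gives: node(x, tup(m, x, x), node(4, x, x)) =?= y2. Substituting into the earlier binding gives x2 := tup(y2, tup(g(y2), x, x), g(x)).
Occurs check fails: x occurs in g(x); the equation x =?= g(x) has no finite solution.

NO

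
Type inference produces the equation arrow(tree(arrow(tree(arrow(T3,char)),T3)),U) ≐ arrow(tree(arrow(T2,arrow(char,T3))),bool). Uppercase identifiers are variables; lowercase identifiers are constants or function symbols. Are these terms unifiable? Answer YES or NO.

NO

Decompose arrow/2: tree(arrow(tree(arrow(T3,char)),T3)) ≐ tree(arrow(T2,arrow(char,T3))),  U ≐ bool.
Decompose tree/1: arrow(tree(arrow(T3,char)),T3) ≐ arrow(T2,arrow(char,T3)).
Decompose arrow/2: tree(arrow(T3,char)) ≐ T2,  T3 ≐ arrow(char,T3).
Bind T2 := tree(arrow(T3,char)); no other remaining equation mentions T2.
Occurs check fails: T3 occurs in arrow(char,T3); the equation T3 ≐ arrow(char,T3) has no finite solution.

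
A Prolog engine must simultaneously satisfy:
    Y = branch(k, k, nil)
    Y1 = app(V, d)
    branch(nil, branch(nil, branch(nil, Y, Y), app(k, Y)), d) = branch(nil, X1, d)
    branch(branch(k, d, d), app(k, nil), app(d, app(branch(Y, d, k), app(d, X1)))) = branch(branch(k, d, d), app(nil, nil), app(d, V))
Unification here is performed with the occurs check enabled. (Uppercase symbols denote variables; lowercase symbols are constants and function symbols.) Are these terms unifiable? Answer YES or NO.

NO

Bind Y := branch(k, k, nil); substituting into the 2 remaining equations that mention Y gives: branch(nil, branch(nil, branch(nil, branch(k, k, nil), branch(k, k, nil)), app(k, branch(k, k, nil))), d) = branch(nil, X1, d),  branch(branch(k, d, d), app(k, nil), app(d, app(branch(branch(k, k, nil), d, k), app(d, X1)))) = branch(branch(k, d, d), app(nil, nil), app(d, V)).
Bind Y1 := app(V, d); no other remaining equation mentions Y1.
Decompose branch/3: nil = nil,  branch(nil, branch(nil, branch(k, k, nil), branch(k, k, nil)), app(k, branch(k, k, nil))) = X1,  d = d.
Delete trivial equation nil = nil.
Bind X1 := branch(nil, branch(nil, branch(k, k, nil), branch(k, k, nil)), app(k, branch(k, k, nil))); substituting into the one remaining equation that mentions X1 gives: branch(branch(k, d, d), app(k, nil), app(d, app(branch(branch(k, k, nil), d, k), app(d, branch(nil, branch(nil, branch(k, k, nil), branch(k, k, nil)), app(k, branch(k, k, nil))))))) = branch(branch(k, d, d), app(nil, nil), app(d, V)).
Delete trivial equation d = d.
Decompose branch/3: branch(k, d, d) = branch(k, d, d),  app(k, nil) = app(nil, nil),  app(d, app(branch(branch(k, k, nil), d, k), app(d, branch(nil, branch(nil, branch(k, k, nil), branch(k, k, nil)), app(k, branch(k, k, nil)))))) = app(d, V).
Delete trivial equation branch(k, d, d) = branch(k, d, d).
Decompose app/2: k = nil,  nil = nil.
Clash: constants k and nil differ; no unifier exists.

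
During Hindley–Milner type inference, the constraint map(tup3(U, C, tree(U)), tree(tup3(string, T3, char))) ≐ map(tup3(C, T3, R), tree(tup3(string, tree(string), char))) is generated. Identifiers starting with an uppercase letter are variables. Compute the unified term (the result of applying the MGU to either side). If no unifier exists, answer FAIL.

Decompose map/2: tup3(U, C, tree(U)) ≐ tup3(C, T3, R),  tree(tup3(string, T3, char)) ≐ tree(tup3(string, tree(string), char)).
Decompose tup3/3: U ≐ C,  C ≐ T3,  tree(U) ≐ R.
Bind U := C; substituting into the one remaining equation that mentions U gives: tree(C) ≐ R.
Bind C := T3; substituting into the one remaining equation that mentions C gives: tree(T3) ≐ R. Substituting into the earlier binding gives U := T3.
Bind R := tree(T3); no other remaining equation mentions R.
Decompose tree/1: tup3(string, T3, char) ≐ tup3(string, tree(string), char).
Decompose tup3/3: string ≐ string,  T3 ≐ tree(string),  char ≐ char.
Delete trivial equation string ≐ string.
Bind T3 := tree(string); no other remaining equation mentions T3. Substituting into the earlier bindings gives U := tree(string), C := tree(string), R := tree(tree(string)).
Delete trivial equation char ≐ char.
Applying the MGU to either side gives map(tup3(tree(string), tree(string), tree(tree(string))), tree(tup3(string, tree(string), char))).

map(tup3(tree(string), tree(string), tree(tree(string))), tree(tup3(string, tree(string), char)))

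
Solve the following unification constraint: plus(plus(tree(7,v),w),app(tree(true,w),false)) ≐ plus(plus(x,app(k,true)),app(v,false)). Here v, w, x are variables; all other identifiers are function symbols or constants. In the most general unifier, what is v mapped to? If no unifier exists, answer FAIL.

Decompose plus/2: plus(tree(7,v),w) ≐ plus(x,app(k,true)),  app(tree(true,w),false) ≐ app(v,false).
Decompose plus/2: tree(7,v) ≐ x,  w ≐ app(k,true).
Bind x := tree(7,v); no other remaining equation mentions x.
Bind w := app(k,true); substituting into the remaining equation gives: app(tree(true,app(k,true)),false) ≐ app(v,false).
Decompose app/2: tree(true,app(k,true)) ≐ v,  false ≐ false.
Bind v := tree(true,app(k,true)); no other remaining equation mentions v. Substituting into the earlier binding gives x := tree(7,tree(true,app(k,true))).
Delete trivial equation false ≐ false.
MGU = { x ↦ tree(7,tree(true,app(k,true))), w ↦ app(k,true), v ↦ tree(true,app(k,true)) }, so v ↦ tree(true,app(k,true)).

tree(true,app(k,true))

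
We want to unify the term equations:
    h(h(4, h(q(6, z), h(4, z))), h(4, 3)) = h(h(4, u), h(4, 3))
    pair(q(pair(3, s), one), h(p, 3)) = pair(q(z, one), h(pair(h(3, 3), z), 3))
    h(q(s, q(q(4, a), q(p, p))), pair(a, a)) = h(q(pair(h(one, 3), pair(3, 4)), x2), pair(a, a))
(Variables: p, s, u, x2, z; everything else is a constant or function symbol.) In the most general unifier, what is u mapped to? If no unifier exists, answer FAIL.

h(q(6, pair(3, pair(h(one, 3), pair(3, 4)))), h(4, pair(3, pair(h(one, 3), pair(3, 4)))))

Decompose h/2: h(4, h(q(6, z), h(4, z))) = h(4, u),  h(4, 3) = h(4, 3).
Decompose h/2: 4 = 4,  h(q(6, z), h(4, z)) = u.
Delete trivial equation 4 = 4.
Bind u := h(q(6, z), h(4, z)); no other remaining equation mentions u.
Delete trivial equation h(4, 3) = h(4, 3).
Decompose pair/2: q(pair(3, s), one) = q(z, one),  h(p, 3) = h(pair(h(3, 3), z), 3).
Decompose q/2: pair(3, s) = z,  one = one.
Bind z := pair(3, s); substituting into the one remaining equation that mentions z gives: h(p, 3) = h(pair(h(3, 3), pair(3, s)), 3). Substituting into the earlier binding gives u := h(q(6, pair(3, s)), h(4, pair(3, s))).
Delete trivial equation one = one.
Decompose h/2: p = pair(h(3, 3), pair(3, s)),  3 = 3.
Bind p := pair(h(3, 3), pair(3, s)); substituting into the one remaining equation that mentions p gives: h(q(s, q(q(4, a), q(pair(h(3, 3), pair(3, s)), pair(h(3, 3), pair(3, s))))), pair(a, a)) = h(q(pair(h(one, 3), pair(3, 4)), x2), pair(a, a)).
Delete trivial equation 3 = 3.
Decompose h/2: q(s, q(q(4, a), q(pair(h(3, 3), pair(3, s)), pair(h(3, 3), pair(3, s))))) = q(pair(h(one, 3), pair(3, 4)), x2),  pair(a, a) = pair(a, a).
Decompose q/2: s = pair(h(one, 3), pair(3, 4)),  q(q(4, a), q(pair(h(3, 3), pair(3, s)), pair(h(3, 3), pair(3, s)))) = x2.
Bind s := pair(h(one, 3), pair(3, 4)); substituting into the one remaining equation that mentions s gives: q(q(4, a), q(pair(h(3, 3), pair(3, pair(h(one, 3), pair(3, 4)))), pair(h(3, 3), pair(3, pair(h(one, 3), pair(3, 4)))))) = x2. Substituting into the earlier bindings gives u := h(q(6, pair(3, pair(h(one, 3), pair(3, 4)))), h(4, pair(3, pair(h(one, 3), pair(3, 4))))), z := pair(3, pair(h(one, 3), pair(3, 4))), p := pair(h(3, 3), pair(3, pair(h(one, 3), pair(3, 4)))).
Bind x2 := q(q(4, a), q(pair(h(3, 3), pair(3, pair(h(one, 3), pair(3, 4)))), pair(h(3, 3), pair(3, pair(h(one, 3), pair(3, 4)))))); no other remaining equation mentions x2.
Delete trivial equation pair(a, a) = pair(a, a).
MGU = { u := h(q(6, pair(3, pair(h(one, 3), pair(3, 4)))), h(4, pair(3, pair(h(one, 3), pair(3, 4))))), z := pair(3, pair(h(one, 3), pair(3, 4))), p := pair(h(3, 3), pair(3, pair(h(one, 3), pair(3, 4)))), s := pair(h(one, 3), pair(3, 4)), x2 := q(q(4, a), q(pair(h(3, 3), pair(3, pair(h(one, 3), pair(3, 4)))), pair(h(3, 3), pair(3, pair(h(one, 3), pair(3, 4)))))) }, so u := h(q(6, pair(3, pair(h(one, 3), pair(3, 4)))), h(4, pair(3, pair(h(one, 3), pair(3, 4))))).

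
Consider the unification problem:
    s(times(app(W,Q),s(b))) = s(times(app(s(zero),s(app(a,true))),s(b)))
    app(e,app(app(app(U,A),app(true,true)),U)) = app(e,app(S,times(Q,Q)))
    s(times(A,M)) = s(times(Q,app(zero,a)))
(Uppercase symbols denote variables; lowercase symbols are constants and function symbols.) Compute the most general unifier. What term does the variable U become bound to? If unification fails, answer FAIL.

times(s(app(a,true)),s(app(a,true)))

Decompose s/1: times(app(W,Q),s(b)) = times(app(s(zero),s(app(a,true))),s(b)).
Decompose times/2: app(W,Q) = app(s(zero),s(app(a,true))),  s(b) = s(b).
Decompose app/2: W = s(zero),  Q = s(app(a,true)).
Bind W := s(zero); no other remaining equation mentions W.
Bind Q := s(app(a,true)); substituting into the 2 remaining equations that mention Q gives: app(e,app(app(app(U,A),app(true,true)),U)) = app(e,app(S,times(s(app(a,true)),s(app(a,true))))),  s(times(A,M)) = s(times(s(app(a,true)),app(zero,a))).
Delete trivial equation s(b) = s(b).
Decompose app/2: e = e,  app(app(app(U,A),app(true,true)),U) = app(S,times(s(app(a,true)),s(app(a,true)))).
Delete trivial equation e = e.
Decompose app/2: app(app(U,A),app(true,true)) = S,  U = times(s(app(a,true)),s(app(a,true))).
Bind S := app(app(U,A),app(true,true)); no other remaining equation mentions S.
Bind U := times(s(app(a,true)),s(app(a,true))); no other remaining equation mentions U. Substituting into the earlier binding gives S := app(app(times(s(app(a,true)),s(app(a,true))),A),app(true,true)).
Decompose s/1: times(A,M) = times(s(app(a,true)),app(zero,a)).
Decompose times/2: A = s(app(a,true)),  M = app(zero,a).
Bind A := s(app(a,true)); no other remaining equation mentions A. Substituting into the earlier binding gives S := app(app(times(s(app(a,true)),s(app(a,true))),s(app(a,true))),app(true,true)).
Bind M := app(zero,a).
MGU = { W -> s(zero), Q -> s(app(a,true)), S -> app(app(times(s(app(a,true)),s(app(a,true))),s(app(a,true))),app(true,true)), U -> times(s(app(a,true)),s(app(a,true))), A -> s(app(a,true)), M -> app(zero,a) }, so U -> times(s(app(a,true)),s(app(a,true))).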